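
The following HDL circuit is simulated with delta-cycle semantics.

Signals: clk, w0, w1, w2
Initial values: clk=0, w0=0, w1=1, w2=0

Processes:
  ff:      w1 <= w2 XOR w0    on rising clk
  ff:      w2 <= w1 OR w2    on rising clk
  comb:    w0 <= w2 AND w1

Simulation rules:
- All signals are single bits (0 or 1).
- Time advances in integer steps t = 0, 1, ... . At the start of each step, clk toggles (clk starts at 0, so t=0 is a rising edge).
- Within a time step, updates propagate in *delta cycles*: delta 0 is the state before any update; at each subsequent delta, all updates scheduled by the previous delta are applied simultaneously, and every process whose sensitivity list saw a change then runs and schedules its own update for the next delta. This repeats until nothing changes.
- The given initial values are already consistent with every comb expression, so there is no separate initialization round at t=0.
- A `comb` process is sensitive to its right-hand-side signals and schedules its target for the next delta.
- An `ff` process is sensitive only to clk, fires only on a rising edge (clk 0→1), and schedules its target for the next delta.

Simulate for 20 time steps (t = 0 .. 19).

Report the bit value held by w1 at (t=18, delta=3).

t0.Δ0 clk=0 w2=0 w0=0 w1=1
t0.Δ1 clk=1 w2=0 w0=0 w1=1
t0.Δ2 clk=1 w2=1 w0=0 w1=0
t1.Δ0 clk=1 w2=1 w0=0 w1=0
t1.Δ1 clk=0 w2=1 w0=0 w1=0
t2.Δ0 clk=0 w2=1 w0=0 w1=0
t2.Δ1 clk=1 w2=1 w0=0 w1=0
t2.Δ2 clk=1 w2=1 w0=0 w1=1
t2.Δ3 clk=1 w2=1 w0=1 w1=1
t3.Δ0 clk=1 w2=1 w0=1 w1=1
t3.Δ1 clk=0 w2=1 w0=1 w1=1
t4.Δ0 clk=0 w2=1 w0=1 w1=1
t4.Δ1 clk=1 w2=1 w0=1 w1=1
t4.Δ2 clk=1 w2=1 w0=1 w1=0
t4.Δ3 clk=1 w2=1 w0=0 w1=0
t5.Δ0 clk=1 w2=1 w0=0 w1=0
t5.Δ1 clk=0 w2=1 w0=0 w1=0
t6.Δ0 clk=0 w2=1 w0=0 w1=0
t6.Δ1 clk=1 w2=1 w0=0 w1=0
t6.Δ2 clk=1 w2=1 w0=0 w1=1
t6.Δ3 clk=1 w2=1 w0=1 w1=1
t7.Δ0 clk=1 w2=1 w0=1 w1=1
t7.Δ1 clk=0 w2=1 w0=1 w1=1
t8.Δ0 clk=0 w2=1 w0=1 w1=1
t8.Δ1 clk=1 w2=1 w0=1 w1=1
t8.Δ2 clk=1 w2=1 w0=1 w1=0
t8.Δ3 clk=1 w2=1 w0=0 w1=0
t9.Δ0 clk=1 w2=1 w0=0 w1=0
t9.Δ1 clk=0 w2=1 w0=0 w1=0
t10.Δ0 clk=0 w2=1 w0=0 w1=0
t10.Δ1 clk=1 w2=1 w0=0 w1=0
t10.Δ2 clk=1 w2=1 w0=0 w1=1
t10.Δ3 clk=1 w2=1 w0=1 w1=1
t11.Δ0 clk=1 w2=1 w0=1 w1=1
t11.Δ1 clk=0 w2=1 w0=1 w1=1
t12.Δ0 clk=0 w2=1 w0=1 w1=1
t12.Δ1 clk=1 w2=1 w0=1 w1=1
t12.Δ2 clk=1 w2=1 w0=1 w1=0
t12.Δ3 clk=1 w2=1 w0=0 w1=0
t13.Δ0 clk=1 w2=1 w0=0 w1=0
t13.Δ1 clk=0 w2=1 w0=0 w1=0
t14.Δ0 clk=0 w2=1 w0=0 w1=0
t14.Δ1 clk=1 w2=1 w0=0 w1=0
t14.Δ2 clk=1 w2=1 w0=0 w1=1
t14.Δ3 clk=1 w2=1 w0=1 w1=1
t15.Δ0 clk=1 w2=1 w0=1 w1=1
t15.Δ1 clk=0 w2=1 w0=1 w1=1
t16.Δ0 clk=0 w2=1 w0=1 w1=1
t16.Δ1 clk=1 w2=1 w0=1 w1=1
t16.Δ2 clk=1 w2=1 w0=1 w1=0
t16.Δ3 clk=1 w2=1 w0=0 w1=0
t17.Δ0 clk=1 w2=1 w0=0 w1=0
t17.Δ1 clk=0 w2=1 w0=0 w1=0
t18.Δ0 clk=0 w2=1 w0=0 w1=0
t18.Δ1 clk=1 w2=1 w0=0 w1=0
t18.Δ2 clk=1 w2=1 w0=0 w1=1
t18.Δ3 clk=1 w2=1 w0=1 w1=1
t19.Δ0 clk=1 w2=1 w0=1 w1=1
t19.Δ1 clk=0 w2=1 w0=1 w1=1

1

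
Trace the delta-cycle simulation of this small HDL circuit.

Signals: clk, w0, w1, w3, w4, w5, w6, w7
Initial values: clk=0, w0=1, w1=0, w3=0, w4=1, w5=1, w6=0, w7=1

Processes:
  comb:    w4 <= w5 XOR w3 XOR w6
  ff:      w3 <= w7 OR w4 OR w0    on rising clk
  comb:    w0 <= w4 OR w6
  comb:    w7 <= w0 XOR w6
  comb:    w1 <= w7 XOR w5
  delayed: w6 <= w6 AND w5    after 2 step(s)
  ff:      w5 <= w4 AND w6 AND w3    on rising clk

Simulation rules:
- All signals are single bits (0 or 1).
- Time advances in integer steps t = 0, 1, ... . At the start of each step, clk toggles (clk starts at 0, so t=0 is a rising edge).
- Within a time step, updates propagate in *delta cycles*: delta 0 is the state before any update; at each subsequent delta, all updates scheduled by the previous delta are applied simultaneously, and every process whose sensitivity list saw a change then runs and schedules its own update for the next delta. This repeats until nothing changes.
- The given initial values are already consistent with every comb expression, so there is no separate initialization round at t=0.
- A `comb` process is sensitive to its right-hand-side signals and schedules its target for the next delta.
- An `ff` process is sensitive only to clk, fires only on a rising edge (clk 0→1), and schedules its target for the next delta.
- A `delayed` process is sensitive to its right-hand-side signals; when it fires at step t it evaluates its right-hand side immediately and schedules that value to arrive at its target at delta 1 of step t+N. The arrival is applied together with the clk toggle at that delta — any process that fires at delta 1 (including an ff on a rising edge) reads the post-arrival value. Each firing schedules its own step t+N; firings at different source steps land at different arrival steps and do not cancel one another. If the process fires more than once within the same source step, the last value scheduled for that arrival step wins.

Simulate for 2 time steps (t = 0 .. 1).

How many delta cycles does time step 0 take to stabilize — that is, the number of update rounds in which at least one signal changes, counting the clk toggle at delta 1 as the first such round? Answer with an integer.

t=0 Δ0: w4=1 w3=0 w7=1 w6=0 clk=0 w5=1 w0=1 w1=0
  Δ1: clk:0→1
  Δ2: w3:0→1, w5:1→0
  Δ3: w1:0→1
  (3Δ to stable)
t=1 Δ0: w4=1 w3=1 w7=1 w6=0 clk=1 w5=0 w0=1 w1=1
  Δ1: clk:1→0
  (1Δ to stable)

3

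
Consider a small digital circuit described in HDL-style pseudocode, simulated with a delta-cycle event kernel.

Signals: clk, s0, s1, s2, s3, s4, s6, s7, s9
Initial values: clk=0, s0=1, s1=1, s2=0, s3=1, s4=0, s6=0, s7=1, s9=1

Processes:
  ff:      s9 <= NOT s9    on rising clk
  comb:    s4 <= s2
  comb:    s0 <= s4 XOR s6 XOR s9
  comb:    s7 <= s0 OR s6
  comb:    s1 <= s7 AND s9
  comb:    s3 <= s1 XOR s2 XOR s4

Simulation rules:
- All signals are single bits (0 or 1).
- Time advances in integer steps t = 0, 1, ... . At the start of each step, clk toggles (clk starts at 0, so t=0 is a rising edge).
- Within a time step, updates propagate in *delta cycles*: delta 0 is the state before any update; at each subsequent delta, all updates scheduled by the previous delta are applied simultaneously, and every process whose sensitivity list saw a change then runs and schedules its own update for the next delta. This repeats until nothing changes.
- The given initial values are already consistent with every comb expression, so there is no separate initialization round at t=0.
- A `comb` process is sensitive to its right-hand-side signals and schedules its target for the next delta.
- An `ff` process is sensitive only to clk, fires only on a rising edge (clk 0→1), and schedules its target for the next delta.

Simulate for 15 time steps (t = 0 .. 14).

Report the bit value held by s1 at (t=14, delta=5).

t0.Δ0 clk=0 s9=1 s6=0 s0=1 s7=1 s3=1 s4=0 s2=0 s1=1
t0.Δ1 clk=1 s9=1 s6=0 s0=1 s7=1 s3=1 s4=0 s2=0 s1=1
t0.Δ2 clk=1 s9=0 s6=0 s0=1 s7=1 s3=1 s4=0 s2=0 s1=1
t0.Δ3 clk=1 s9=0 s6=0 s0=0 s7=1 s3=1 s4=0 s2=0 s1=0
t0.Δ4 clk=1 s9=0 s6=0 s0=0 s7=0 s3=0 s4=0 s2=0 s1=0
t1.Δ0 clk=1 s9=0 s6=0 s0=0 s7=0 s3=0 s4=0 s2=0 s1=0
t1.Δ1 clk=0 s9=0 s6=0 s0=0 s7=0 s3=0 s4=0 s2=0 s1=0
t2.Δ0 clk=0 s9=0 s6=0 s0=0 s7=0 s3=0 s4=0 s2=0 s1=0
t2.Δ1 clk=1 s9=0 s6=0 s0=0 s7=0 s3=0 s4=0 s2=0 s1=0
t2.Δ2 clk=1 s9=1 s6=0 s0=0 s7=0 s3=0 s4=0 s2=0 s1=0
t2.Δ3 clk=1 s9=1 s6=0 s0=1 s7=0 s3=0 s4=0 s2=0 s1=0
t2.Δ4 clk=1 s9=1 s6=0 s0=1 s7=1 s3=0 s4=0 s2=0 s1=0
t2.Δ5 clk=1 s9=1 s6=0 s0=1 s7=1 s3=0 s4=0 s2=0 s1=1
t2.Δ6 clk=1 s9=1 s6=0 s0=1 s7=1 s3=1 s4=0 s2=0 s1=1
t3.Δ0 clk=1 s9=1 s6=0 s0=1 s7=1 s3=1 s4=0 s2=0 s1=1
t3.Δ1 clk=0 s9=1 s6=0 s0=1 s7=1 s3=1 s4=0 s2=0 s1=1
t4.Δ0 clk=0 s9=1 s6=0 s0=1 s7=1 s3=1 s4=0 s2=0 s1=1
t4.Δ1 clk=1 s9=1 s6=0 s0=1 s7=1 s3=1 s4=0 s2=0 s1=1
t4.Δ2 clk=1 s9=0 s6=0 s0=1 s7=1 s3=1 s4=0 s2=0 s1=1
t4.Δ3 clk=1 s9=0 s6=0 s0=0 s7=1 s3=1 s4=0 s2=0 s1=0
t4.Δ4 clk=1 s9=0 s6=0 s0=0 s7=0 s3=0 s4=0 s2=0 s1=0
t5.Δ0 clk=1 s9=0 s6=0 s0=0 s7=0 s3=0 s4=0 s2=0 s1=0
t5.Δ1 clk=0 s9=0 s6=0 s0=0 s7=0 s3=0 s4=0 s2=0 s1=0
t6.Δ0 clk=0 s9=0 s6=0 s0=0 s7=0 s3=0 s4=0 s2=0 s1=0
t6.Δ1 clk=1 s9=0 s6=0 s0=0 s7=0 s3=0 s4=0 s2=0 s1=0
t6.Δ2 clk=1 s9=1 s6=0 s0=0 s7=0 s3=0 s4=0 s2=0 s1=0
t6.Δ3 clk=1 s9=1 s6=0 s0=1 s7=0 s3=0 s4=0 s2=0 s1=0
t6.Δ4 clk=1 s9=1 s6=0 s0=1 s7=1 s3=0 s4=0 s2=0 s1=0
t6.Δ5 clk=1 s9=1 s6=0 s0=1 s7=1 s3=0 s4=0 s2=0 s1=1
t6.Δ6 clk=1 s9=1 s6=0 s0=1 s7=1 s3=1 s4=0 s2=0 s1=1
t7.Δ0 clk=1 s9=1 s6=0 s0=1 s7=1 s3=1 s4=0 s2=0 s1=1
t7.Δ1 clk=0 s9=1 s6=0 s0=1 s7=1 s3=1 s4=0 s2=0 s1=1
t8.Δ0 clk=0 s9=1 s6=0 s0=1 s7=1 s3=1 s4=0 s2=0 s1=1
t8.Δ1 clk=1 s9=1 s6=0 s0=1 s7=1 s3=1 s4=0 s2=0 s1=1
t8.Δ2 clk=1 s9=0 s6=0 s0=1 s7=1 s3=1 s4=0 s2=0 s1=1
t8.Δ3 clk=1 s9=0 s6=0 s0=0 s7=1 s3=1 s4=0 s2=0 s1=0
t8.Δ4 clk=1 s9=0 s6=0 s0=0 s7=0 s3=0 s4=0 s2=0 s1=0
t9.Δ0 clk=1 s9=0 s6=0 s0=0 s7=0 s3=0 s4=0 s2=0 s1=0
t9.Δ1 clk=0 s9=0 s6=0 s0=0 s7=0 s3=0 s4=0 s2=0 s1=0
t10.Δ0 clk=0 s9=0 s6=0 s0=0 s7=0 s3=0 s4=0 s2=0 s1=0
t10.Δ1 clk=1 s9=0 s6=0 s0=0 s7=0 s3=0 s4=0 s2=0 s1=0
t10.Δ2 clk=1 s9=1 s6=0 s0=0 s7=0 s3=0 s4=0 s2=0 s1=0
t10.Δ3 clk=1 s9=1 s6=0 s0=1 s7=0 s3=0 s4=0 s2=0 s1=0
t10.Δ4 clk=1 s9=1 s6=0 s0=1 s7=1 s3=0 s4=0 s2=0 s1=0
t10.Δ5 clk=1 s9=1 s6=0 s0=1 s7=1 s3=0 s4=0 s2=0 s1=1
t10.Δ6 clk=1 s9=1 s6=0 s0=1 s7=1 s3=1 s4=0 s2=0 s1=1
t11.Δ0 clk=1 s9=1 s6=0 s0=1 s7=1 s3=1 s4=0 s2=0 s1=1
t11.Δ1 clk=0 s9=1 s6=0 s0=1 s7=1 s3=1 s4=0 s2=0 s1=1
t12.Δ0 clk=0 s9=1 s6=0 s0=1 s7=1 s3=1 s4=0 s2=0 s1=1
t12.Δ1 clk=1 s9=1 s6=0 s0=1 s7=1 s3=1 s4=0 s2=0 s1=1
t12.Δ2 clk=1 s9=0 s6=0 s0=1 s7=1 s3=1 s4=0 s2=0 s1=1
t12.Δ3 clk=1 s9=0 s6=0 s0=0 s7=1 s3=1 s4=0 s2=0 s1=0
t12.Δ4 clk=1 s9=0 s6=0 s0=0 s7=0 s3=0 s4=0 s2=0 s1=0
t13.Δ0 clk=1 s9=0 s6=0 s0=0 s7=0 s3=0 s4=0 s2=0 s1=0
t13.Δ1 clk=0 s9=0 s6=0 s0=0 s7=0 s3=0 s4=0 s2=0 s1=0
t14.Δ0 clk=0 s9=0 s6=0 s0=0 s7=0 s3=0 s4=0 s2=0 s1=0
t14.Δ1 clk=1 s9=0 s6=0 s0=0 s7=0 s3=0 s4=0 s2=0 s1=0
t14.Δ2 clk=1 s9=1 s6=0 s0=0 s7=0 s3=0 s4=0 s2=0 s1=0
t14.Δ3 clk=1 s9=1 s6=0 s0=1 s7=0 s3=0 s4=0 s2=0 s1=0
t14.Δ4 clk=1 s9=1 s6=0 s0=1 s7=1 s3=0 s4=0 s2=0 s1=0
t14.Δ5 clk=1 s9=1 s6=0 s0=1 s7=1 s3=0 s4=0 s2=0 s1=1
t14.Δ6 clk=1 s9=1 s6=0 s0=1 s7=1 s3=1 s4=0 s2=0 s1=1

1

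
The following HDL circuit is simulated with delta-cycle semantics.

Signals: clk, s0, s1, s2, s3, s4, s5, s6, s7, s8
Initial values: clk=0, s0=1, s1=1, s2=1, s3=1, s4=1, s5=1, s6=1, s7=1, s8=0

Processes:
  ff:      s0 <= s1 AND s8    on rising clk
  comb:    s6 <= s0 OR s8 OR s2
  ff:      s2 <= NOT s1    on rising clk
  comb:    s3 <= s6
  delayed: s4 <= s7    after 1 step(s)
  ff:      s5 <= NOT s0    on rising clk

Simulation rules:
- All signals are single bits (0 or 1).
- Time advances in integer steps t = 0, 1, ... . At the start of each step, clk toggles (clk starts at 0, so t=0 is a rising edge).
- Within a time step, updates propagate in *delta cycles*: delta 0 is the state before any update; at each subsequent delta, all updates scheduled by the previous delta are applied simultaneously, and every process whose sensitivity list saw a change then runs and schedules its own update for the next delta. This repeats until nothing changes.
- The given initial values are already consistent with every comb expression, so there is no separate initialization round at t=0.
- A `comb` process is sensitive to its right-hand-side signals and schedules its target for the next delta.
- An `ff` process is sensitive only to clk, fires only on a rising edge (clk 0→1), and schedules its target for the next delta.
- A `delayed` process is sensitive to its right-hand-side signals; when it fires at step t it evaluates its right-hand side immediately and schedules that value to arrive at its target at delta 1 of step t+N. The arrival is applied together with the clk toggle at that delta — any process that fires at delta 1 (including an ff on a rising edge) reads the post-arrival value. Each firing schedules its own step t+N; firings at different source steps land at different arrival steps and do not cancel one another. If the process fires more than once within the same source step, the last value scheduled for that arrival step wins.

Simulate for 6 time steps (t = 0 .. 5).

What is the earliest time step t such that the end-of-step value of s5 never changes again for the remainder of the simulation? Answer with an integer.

2

t=0 Δ0: s8=0 s6=1 s7=1 s1=1 s2=1 s5=1 s3=1 clk=0 s4=1 s0=1
  Δ1: clk:0→1
  Δ2: s2:1→0, s5:1→0, s0:1→0
  Δ3: s6:1→0
  Δ4: s3:1→0
  (4Δ to stable)
t=1 Δ0: s8=0 s6=0 s7=1 s1=1 s2=0 s5=0 s3=0 clk=1 s4=1 s0=0
  Δ1: clk:1→0
  (1Δ to stable)
t=2 Δ0: s8=0 s6=0 s7=1 s1=1 s2=0 s5=0 s3=0 clk=0 s4=1 s0=0
  Δ1: clk:0→1
  Δ2: s5:0→1
  (2Δ to stable)
t=3 Δ0: s8=0 s6=0 s7=1 s1=1 s2=0 s5=1 s3=0 clk=1 s4=1 s0=0
  Δ1: clk:1→0
  (1Δ to stable)
t=4 Δ0: s8=0 s6=0 s7=1 s1=1 s2=0 s5=1 s3=0 clk=0 s4=1 s0=0
  Δ1: clk:0→1
  (1Δ to stable)
t=5 Δ0: s8=0 s6=0 s7=1 s1=1 s2=0 s5=1 s3=0 clk=1 s4=1 s0=0
  Δ1: clk:1→0
  (1Δ to stable)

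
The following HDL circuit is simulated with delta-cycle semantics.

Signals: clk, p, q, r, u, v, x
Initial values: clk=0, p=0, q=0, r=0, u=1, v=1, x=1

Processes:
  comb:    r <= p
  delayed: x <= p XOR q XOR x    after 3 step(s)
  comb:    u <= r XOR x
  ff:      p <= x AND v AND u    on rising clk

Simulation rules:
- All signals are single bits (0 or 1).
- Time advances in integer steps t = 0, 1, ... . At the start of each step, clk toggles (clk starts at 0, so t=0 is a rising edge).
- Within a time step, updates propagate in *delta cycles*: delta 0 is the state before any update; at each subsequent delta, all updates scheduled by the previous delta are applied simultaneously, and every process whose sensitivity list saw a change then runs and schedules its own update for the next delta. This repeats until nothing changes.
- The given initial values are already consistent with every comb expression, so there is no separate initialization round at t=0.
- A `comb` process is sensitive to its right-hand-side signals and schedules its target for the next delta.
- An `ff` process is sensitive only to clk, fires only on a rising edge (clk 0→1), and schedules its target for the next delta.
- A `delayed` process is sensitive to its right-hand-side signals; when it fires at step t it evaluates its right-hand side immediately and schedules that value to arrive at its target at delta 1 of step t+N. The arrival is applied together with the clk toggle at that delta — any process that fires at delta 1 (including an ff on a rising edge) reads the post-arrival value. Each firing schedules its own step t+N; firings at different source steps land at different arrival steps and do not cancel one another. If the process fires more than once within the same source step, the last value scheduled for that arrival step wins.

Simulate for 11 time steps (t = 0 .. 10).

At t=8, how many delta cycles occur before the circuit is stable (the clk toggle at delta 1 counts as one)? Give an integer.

2

t0.Δ0 r=0 u=1 q=0 p=0 v=1 x=1 clk=0
t0.Δ1 r=0 u=1 q=0 p=0 v=1 x=1 clk=1
t0.Δ2 r=0 u=1 q=0 p=1 v=1 x=1 clk=1
t0.Δ3 r=1 u=1 q=0 p=1 v=1 x=1 clk=1
t0.Δ4 r=1 u=0 q=0 p=1 v=1 x=1 clk=1
t1.Δ0 r=1 u=0 q=0 p=1 v=1 x=1 clk=1
t1.Δ1 r=1 u=0 q=0 p=1 v=1 x=1 clk=0
t2.Δ0 r=1 u=0 q=0 p=1 v=1 x=1 clk=0
t2.Δ1 r=1 u=0 q=0 p=1 v=1 x=1 clk=1
t2.Δ2 r=1 u=0 q=0 p=0 v=1 x=1 clk=1
t2.Δ3 r=0 u=0 q=0 p=0 v=1 x=1 clk=1
t2.Δ4 r=0 u=1 q=0 p=0 v=1 x=1 clk=1
t3.Δ0 r=0 u=1 q=0 p=0 v=1 x=1 clk=1
t3.Δ1 r=0 u=1 q=0 p=0 v=1 x=0 clk=0
t3.Δ2 r=0 u=0 q=0 p=0 v=1 x=0 clk=0
t4.Δ0 r=0 u=0 q=0 p=0 v=1 x=0 clk=0
t4.Δ1 r=0 u=0 q=0 p=0 v=1 x=0 clk=1
t5.Δ0 r=0 u=0 q=0 p=0 v=1 x=0 clk=1
t5.Δ1 r=0 u=0 q=0 p=0 v=1 x=1 clk=0
t5.Δ2 r=0 u=1 q=0 p=0 v=1 x=1 clk=0
t6.Δ0 r=0 u=1 q=0 p=0 v=1 x=1 clk=0
t6.Δ1 r=0 u=1 q=0 p=0 v=1 x=0 clk=1
t6.Δ2 r=0 u=0 q=0 p=0 v=1 x=0 clk=1
t7.Δ0 r=0 u=0 q=0 p=0 v=1 x=0 clk=1
t7.Δ1 r=0 u=0 q=0 p=0 v=1 x=0 clk=0
t8.Δ0 r=0 u=0 q=0 p=0 v=1 x=0 clk=0
t8.Δ1 r=0 u=0 q=0 p=0 v=1 x=1 clk=1
t8.Δ2 r=0 u=1 q=0 p=0 v=1 x=1 clk=1
t9.Δ0 r=0 u=1 q=0 p=0 v=1 x=1 clk=1
t9.Δ1 r=0 u=1 q=0 p=0 v=1 x=0 clk=0
t9.Δ2 r=0 u=0 q=0 p=0 v=1 x=0 clk=0
t10.Δ0 r=0 u=0 q=0 p=0 v=1 x=0 clk=0
t10.Δ1 r=0 u=0 q=0 p=0 v=1 x=0 clk=1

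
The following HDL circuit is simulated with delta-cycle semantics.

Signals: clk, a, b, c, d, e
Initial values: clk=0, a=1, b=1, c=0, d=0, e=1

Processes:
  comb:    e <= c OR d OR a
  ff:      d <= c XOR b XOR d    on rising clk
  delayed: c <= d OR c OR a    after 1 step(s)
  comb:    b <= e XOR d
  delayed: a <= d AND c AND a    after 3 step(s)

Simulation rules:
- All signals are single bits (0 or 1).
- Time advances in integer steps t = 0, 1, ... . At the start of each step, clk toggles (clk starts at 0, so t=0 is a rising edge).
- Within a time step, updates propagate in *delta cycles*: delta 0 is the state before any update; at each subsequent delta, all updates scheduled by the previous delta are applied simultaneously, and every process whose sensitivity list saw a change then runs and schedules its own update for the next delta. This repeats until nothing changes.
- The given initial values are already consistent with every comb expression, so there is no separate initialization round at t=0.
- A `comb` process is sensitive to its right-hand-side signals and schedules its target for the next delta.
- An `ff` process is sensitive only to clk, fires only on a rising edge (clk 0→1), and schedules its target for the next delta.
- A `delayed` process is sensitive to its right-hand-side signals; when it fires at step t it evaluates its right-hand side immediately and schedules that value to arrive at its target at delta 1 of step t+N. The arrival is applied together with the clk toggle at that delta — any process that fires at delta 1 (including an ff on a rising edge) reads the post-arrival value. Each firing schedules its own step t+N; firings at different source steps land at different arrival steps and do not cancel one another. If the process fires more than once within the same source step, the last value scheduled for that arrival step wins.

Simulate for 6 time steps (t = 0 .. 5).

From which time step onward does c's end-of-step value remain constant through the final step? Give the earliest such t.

1

[bits: a,d,b,clk,e,c]
t=0: Δ0=101010 Δ1=101110 Δ2=111110 Δ3=110110 | 3Δ
t=1: Δ0=110110 Δ1=110011 | 1Δ
t=2: Δ0=110011 Δ1=110111 Δ2=100111 Δ3=101111 | 3Δ
t=3: Δ0=101111 Δ1=001011 | 1Δ
t=4: Δ0=001011 Δ1=101111 | 1Δ
t=5: Δ0=101111 Δ1=001011 | 1Δ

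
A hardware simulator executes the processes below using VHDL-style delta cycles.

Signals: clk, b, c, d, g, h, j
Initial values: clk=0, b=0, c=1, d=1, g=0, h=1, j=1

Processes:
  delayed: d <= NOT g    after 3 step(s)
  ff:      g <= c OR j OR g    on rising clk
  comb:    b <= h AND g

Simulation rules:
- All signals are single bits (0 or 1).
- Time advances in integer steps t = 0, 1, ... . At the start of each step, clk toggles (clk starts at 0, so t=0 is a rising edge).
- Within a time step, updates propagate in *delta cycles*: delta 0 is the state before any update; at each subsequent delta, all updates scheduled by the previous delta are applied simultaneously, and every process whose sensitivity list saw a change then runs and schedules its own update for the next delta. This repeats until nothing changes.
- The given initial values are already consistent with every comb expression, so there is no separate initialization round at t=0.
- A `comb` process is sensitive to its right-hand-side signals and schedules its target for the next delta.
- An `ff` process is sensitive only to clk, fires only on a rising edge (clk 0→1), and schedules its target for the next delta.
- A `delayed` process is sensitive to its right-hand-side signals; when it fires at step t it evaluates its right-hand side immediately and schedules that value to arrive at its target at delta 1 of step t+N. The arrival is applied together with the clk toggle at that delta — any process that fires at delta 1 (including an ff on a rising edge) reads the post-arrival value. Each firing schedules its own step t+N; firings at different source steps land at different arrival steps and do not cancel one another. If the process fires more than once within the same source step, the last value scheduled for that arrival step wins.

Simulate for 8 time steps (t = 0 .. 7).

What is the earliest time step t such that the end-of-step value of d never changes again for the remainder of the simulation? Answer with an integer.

3

[bits: g,d,c,b,h,j,clk]
t=0: Δ0=0110110 Δ1=0110111 Δ2=1110111 Δ3=1111111 | 3Δ
t=1: Δ0=1111111 Δ1=1111110 | 1Δ
t=2: Δ0=1111110 Δ1=1111111 | 1Δ
t=3: Δ0=1111111 Δ1=1011110 | 1Δ
t=4: Δ0=1011110 Δ1=1011111 | 1Δ
t=5: Δ0=1011111 Δ1=1011110 | 1Δ
t=6: Δ0=1011110 Δ1=1011111 | 1Δ
t=7: Δ0=1011111 Δ1=1011110 | 1Δ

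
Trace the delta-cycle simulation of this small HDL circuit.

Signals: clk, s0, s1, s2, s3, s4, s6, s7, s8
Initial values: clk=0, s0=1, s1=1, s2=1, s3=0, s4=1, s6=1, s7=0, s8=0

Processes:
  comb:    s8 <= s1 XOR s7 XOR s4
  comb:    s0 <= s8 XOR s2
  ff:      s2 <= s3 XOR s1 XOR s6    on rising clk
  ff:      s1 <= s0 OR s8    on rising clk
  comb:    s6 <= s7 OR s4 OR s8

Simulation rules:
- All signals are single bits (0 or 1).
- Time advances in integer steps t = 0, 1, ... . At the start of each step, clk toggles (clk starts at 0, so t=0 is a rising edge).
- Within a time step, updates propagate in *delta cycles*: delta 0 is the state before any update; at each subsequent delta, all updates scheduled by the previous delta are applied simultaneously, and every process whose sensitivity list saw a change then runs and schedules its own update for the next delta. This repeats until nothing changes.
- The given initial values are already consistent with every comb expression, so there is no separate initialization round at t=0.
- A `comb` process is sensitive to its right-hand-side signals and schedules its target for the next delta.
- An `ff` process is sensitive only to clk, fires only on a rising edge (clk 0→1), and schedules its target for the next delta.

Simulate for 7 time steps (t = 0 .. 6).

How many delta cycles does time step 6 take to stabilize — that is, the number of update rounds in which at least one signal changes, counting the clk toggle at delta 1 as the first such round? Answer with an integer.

[bits: s6,s8,s2,s7,s3,s4,clk,s1,s0]
t=0: Δ0=101001011 Δ1=101001111 Δ2=100001111 Δ3=100001110 | 3Δ
t=1: Δ0=100001110 Δ1=100001010 | 1Δ
t=2: Δ0=100001010 Δ1=100001110 Δ2=100001100 Δ3=110001100 Δ4=110001101 | 4Δ
t=3: Δ0=110001101 Δ1=110001001 | 1Δ
t=4: Δ0=110001001 Δ1=110001101 Δ2=111001111 Δ3=101001110 Δ4=101001111 | 4Δ
t=5: Δ0=101001111 Δ1=101001011 | 1Δ
t=6: Δ0=101001011 Δ1=101001111 Δ2=100001111 Δ3=100001110 | 3Δ

3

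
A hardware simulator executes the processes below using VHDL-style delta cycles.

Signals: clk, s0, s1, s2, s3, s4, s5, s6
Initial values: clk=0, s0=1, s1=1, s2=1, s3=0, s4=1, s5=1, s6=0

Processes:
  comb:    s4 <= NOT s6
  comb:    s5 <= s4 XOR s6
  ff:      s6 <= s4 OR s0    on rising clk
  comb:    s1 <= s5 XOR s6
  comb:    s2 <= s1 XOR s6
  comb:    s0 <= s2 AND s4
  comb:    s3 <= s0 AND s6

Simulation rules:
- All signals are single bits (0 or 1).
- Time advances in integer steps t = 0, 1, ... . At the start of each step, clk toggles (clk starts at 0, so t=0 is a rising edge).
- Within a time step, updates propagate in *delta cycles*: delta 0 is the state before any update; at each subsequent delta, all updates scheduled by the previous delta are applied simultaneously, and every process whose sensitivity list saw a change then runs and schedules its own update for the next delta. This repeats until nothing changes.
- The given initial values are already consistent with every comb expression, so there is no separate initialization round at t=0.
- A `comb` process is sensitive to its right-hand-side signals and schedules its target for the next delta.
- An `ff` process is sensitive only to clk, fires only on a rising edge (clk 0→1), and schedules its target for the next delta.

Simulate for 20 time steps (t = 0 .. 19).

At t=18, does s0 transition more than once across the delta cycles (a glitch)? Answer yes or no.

[bits: s5,s2,clk,s6,s4,s0,s3,s1]
t=0: Δ0=11001101 Δ1=11101101 Δ2=11111101 Δ3=00110110 Δ4=11110011 Δ5=10110000 Δ6=11110000 | 6Δ
t=1: Δ0=11110000 Δ1=11010000 | 1Δ
t=2: Δ0=11010000 Δ1=11110000 Δ2=11100000 Δ3=00101001 Δ4=11101000 Δ5=10101101 Δ6=11101001 Δ7=11101101 | 7Δ
t=3: Δ0=11101101 Δ1=11001101 | 1Δ
t=4: Δ0=11001101 Δ1=11101101 Δ2=11111101 Δ3=00110110 Δ4=11110011 Δ5=10110000 Δ6=11110000 | 6Δ
t=5: Δ0=11110000 Δ1=11010000 | 1Δ
t=6: Δ0=11010000 Δ1=11110000 Δ2=11100000 Δ3=00101001 Δ4=11101000 Δ5=10101101 Δ6=11101001 Δ7=11101101 | 7Δ
t=7: Δ0=11101101 Δ1=11001101 | 1Δ
t=8: Δ0=11001101 Δ1=11101101 Δ2=11111101 Δ3=00110110 Δ4=11110011 Δ5=10110000 Δ6=11110000 | 6Δ
t=9: Δ0=11110000 Δ1=11010000 | 1Δ
t=10: Δ0=11010000 Δ1=11110000 Δ2=11100000 Δ3=00101001 Δ4=11101000 Δ5=10101101 Δ6=11101001 Δ7=11101101 | 7Δ
t=11: Δ0=11101101 Δ1=11001101 | 1Δ
t=12: Δ0=11001101 Δ1=11101101 Δ2=11111101 Δ3=00110110 Δ4=11110011 Δ5=10110000 Δ6=11110000 | 6Δ
t=13: Δ0=11110000 Δ1=11010000 | 1Δ
t=14: Δ0=11010000 Δ1=11110000 Δ2=11100000 Δ3=00101001 Δ4=11101000 Δ5=10101101 Δ6=11101001 Δ7=11101101 | 7Δ
t=15: Δ0=11101101 Δ1=11001101 | 1Δ
t=16: Δ0=11001101 Δ1=11101101 Δ2=11111101 Δ3=00110110 Δ4=11110011 Δ5=10110000 Δ6=11110000 | 6Δ
t=17: Δ0=11110000 Δ1=11010000 | 1Δ
t=18: Δ0=11010000 Δ1=11110000 Δ2=11100000 Δ3=00101001 Δ4=11101000 Δ5=10101101 Δ6=11101001 Δ7=11101101 | 7Δ
t=19: Δ0=11101101 Δ1=11001101 | 1Δ

yes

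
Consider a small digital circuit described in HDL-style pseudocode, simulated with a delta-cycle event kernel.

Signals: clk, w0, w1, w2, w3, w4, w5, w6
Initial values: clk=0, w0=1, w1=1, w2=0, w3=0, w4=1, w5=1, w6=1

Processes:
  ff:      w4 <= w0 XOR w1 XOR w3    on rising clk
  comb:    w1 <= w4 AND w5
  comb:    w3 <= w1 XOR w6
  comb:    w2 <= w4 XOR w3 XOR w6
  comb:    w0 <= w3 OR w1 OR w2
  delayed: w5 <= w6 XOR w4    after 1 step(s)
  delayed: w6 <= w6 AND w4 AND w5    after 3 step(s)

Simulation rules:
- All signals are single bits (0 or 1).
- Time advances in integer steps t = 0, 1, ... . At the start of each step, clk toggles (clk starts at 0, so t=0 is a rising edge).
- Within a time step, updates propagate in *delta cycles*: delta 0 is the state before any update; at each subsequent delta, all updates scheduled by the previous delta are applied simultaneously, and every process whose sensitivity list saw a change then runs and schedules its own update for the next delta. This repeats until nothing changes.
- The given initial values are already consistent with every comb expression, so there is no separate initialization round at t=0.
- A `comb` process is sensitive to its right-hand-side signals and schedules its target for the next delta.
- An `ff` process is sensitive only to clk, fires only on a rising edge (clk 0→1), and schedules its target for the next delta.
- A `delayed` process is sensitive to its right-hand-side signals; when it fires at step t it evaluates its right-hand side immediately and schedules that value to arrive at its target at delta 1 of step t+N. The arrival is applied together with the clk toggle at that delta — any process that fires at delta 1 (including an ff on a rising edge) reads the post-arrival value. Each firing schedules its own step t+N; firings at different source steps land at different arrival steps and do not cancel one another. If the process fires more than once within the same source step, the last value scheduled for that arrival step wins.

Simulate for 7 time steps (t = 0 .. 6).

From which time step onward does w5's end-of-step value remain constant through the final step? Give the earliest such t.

t0.Δ0 w3=0 w4=1 w6=1 w0=1 w1=1 w2=0 clk=0 w5=1
t0.Δ1 w3=0 w4=1 w6=1 w0=1 w1=1 w2=0 clk=1 w5=1
t0.Δ2 w3=0 w4=0 w6=1 w0=1 w1=1 w2=0 clk=1 w5=1
t0.Δ3 w3=0 w4=0 w6=1 w0=1 w1=0 w2=1 clk=1 w5=1
t0.Δ4 w3=1 w4=0 w6=1 w0=1 w1=0 w2=1 clk=1 w5=1
t0.Δ5 w3=1 w4=0 w6=1 w0=1 w1=0 w2=0 clk=1 w5=1
t1.Δ0 w3=1 w4=0 w6=1 w0=1 w1=0 w2=0 clk=1 w5=1
t1.Δ1 w3=1 w4=0 w6=1 w0=1 w1=0 w2=0 clk=0 w5=1
t2.Δ0 w3=1 w4=0 w6=1 w0=1 w1=0 w2=0 clk=0 w5=1
t2.Δ1 w3=1 w4=0 w6=1 w0=1 w1=0 w2=0 clk=1 w5=1
t3.Δ0 w3=1 w4=0 w6=1 w0=1 w1=0 w2=0 clk=1 w5=1
t3.Δ1 w3=1 w4=0 w6=0 w0=1 w1=0 w2=0 clk=0 w5=1
t3.Δ2 w3=0 w4=0 w6=0 w0=1 w1=0 w2=1 clk=0 w5=1
t3.Δ3 w3=0 w4=0 w6=0 w0=1 w1=0 w2=0 clk=0 w5=1
t3.Δ4 w3=0 w4=0 w6=0 w0=0 w1=0 w2=0 clk=0 w5=1
t4.Δ0 w3=0 w4=0 w6=0 w0=0 w1=0 w2=0 clk=0 w5=1
t4.Δ1 w3=0 w4=0 w6=0 w0=0 w1=0 w2=0 clk=1 w5=0
t5.Δ0 w3=0 w4=0 w6=0 w0=0 w1=0 w2=0 clk=1 w5=0
t5.Δ1 w3=0 w4=0 w6=0 w0=0 w1=0 w2=0 clk=0 w5=0
t6.Δ0 w3=0 w4=0 w6=0 w0=0 w1=0 w2=0 clk=0 w5=0
t6.Δ1 w3=0 w4=0 w6=0 w0=0 w1=0 w2=0 clk=1 w5=0

4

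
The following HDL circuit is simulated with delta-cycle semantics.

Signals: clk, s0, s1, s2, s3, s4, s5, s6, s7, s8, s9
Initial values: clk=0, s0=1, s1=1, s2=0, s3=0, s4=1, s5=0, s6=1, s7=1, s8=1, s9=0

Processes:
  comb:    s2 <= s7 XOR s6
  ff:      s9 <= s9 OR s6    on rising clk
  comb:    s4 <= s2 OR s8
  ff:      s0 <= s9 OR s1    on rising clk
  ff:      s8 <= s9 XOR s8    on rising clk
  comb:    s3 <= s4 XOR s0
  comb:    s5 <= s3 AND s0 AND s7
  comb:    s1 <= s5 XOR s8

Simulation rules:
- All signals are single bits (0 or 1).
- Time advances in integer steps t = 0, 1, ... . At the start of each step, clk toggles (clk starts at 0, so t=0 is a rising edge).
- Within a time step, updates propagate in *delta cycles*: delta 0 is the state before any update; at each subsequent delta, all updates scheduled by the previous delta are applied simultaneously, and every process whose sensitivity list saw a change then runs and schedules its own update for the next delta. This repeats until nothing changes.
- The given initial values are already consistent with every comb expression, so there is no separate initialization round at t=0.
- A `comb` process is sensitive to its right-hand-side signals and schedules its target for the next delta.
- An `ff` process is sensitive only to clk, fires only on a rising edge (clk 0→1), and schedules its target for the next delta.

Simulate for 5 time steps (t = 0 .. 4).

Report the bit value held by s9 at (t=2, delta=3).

[bits: s2,s5,s3,s8,s6,s1,s0,s7,s4,s9,clk]
t=0: Δ0=00011111100 Δ1=00011111101 Δ2=00011111111 | 2Δ
t=1: Δ0=00011111111 Δ1=00011111110 | 1Δ
t=2: Δ0=00011111110 Δ1=00011111111 Δ2=00001111111 Δ3=00001011011 Δ4=00101011011 Δ5=01101011011 Δ6=01101111011 | 6Δ
t=3: Δ0=01101111011 Δ1=01101111010 | 1Δ
t=4: Δ0=01101111010 Δ1=01101111011 Δ2=01111111011 Δ3=01111011111 Δ4=01011011111 Δ5=00011011111 Δ6=00011111111 | 6Δ

1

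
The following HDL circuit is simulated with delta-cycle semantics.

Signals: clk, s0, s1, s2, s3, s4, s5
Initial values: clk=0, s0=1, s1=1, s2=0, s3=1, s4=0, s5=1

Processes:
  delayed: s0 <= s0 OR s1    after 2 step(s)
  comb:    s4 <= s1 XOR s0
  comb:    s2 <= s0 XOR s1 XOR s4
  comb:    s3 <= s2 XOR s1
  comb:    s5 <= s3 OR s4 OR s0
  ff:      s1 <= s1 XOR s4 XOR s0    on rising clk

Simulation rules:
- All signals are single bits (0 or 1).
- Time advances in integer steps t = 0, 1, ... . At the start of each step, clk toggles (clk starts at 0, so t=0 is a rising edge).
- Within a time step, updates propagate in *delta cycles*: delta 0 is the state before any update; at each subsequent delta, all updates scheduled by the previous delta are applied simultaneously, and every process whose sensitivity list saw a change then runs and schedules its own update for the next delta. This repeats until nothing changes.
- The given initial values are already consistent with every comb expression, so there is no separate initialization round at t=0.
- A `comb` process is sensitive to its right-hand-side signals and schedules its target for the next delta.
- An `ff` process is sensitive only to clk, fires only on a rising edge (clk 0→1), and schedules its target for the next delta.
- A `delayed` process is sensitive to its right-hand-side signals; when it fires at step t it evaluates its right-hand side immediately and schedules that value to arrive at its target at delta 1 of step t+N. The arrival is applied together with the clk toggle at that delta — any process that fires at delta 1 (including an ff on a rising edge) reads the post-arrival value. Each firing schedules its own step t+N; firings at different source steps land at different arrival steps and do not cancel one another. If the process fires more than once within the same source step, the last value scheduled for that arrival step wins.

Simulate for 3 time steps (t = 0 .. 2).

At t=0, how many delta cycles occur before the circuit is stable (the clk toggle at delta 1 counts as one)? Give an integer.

t0.Δ0 s4=0 s1=1 s0=1 s3=1 s5=1 clk=0 s2=0
t0.Δ1 s4=0 s1=1 s0=1 s3=1 s5=1 clk=1 s2=0
t0.Δ2 s4=0 s1=0 s0=1 s3=1 s5=1 clk=1 s2=0
t0.Δ3 s4=1 s1=0 s0=1 s3=0 s5=1 clk=1 s2=1
t0.Δ4 s4=1 s1=0 s0=1 s3=1 s5=1 clk=1 s2=0
t0.Δ5 s4=1 s1=0 s0=1 s3=0 s5=1 clk=1 s2=0
t1.Δ0 s4=1 s1=0 s0=1 s3=0 s5=1 clk=1 s2=0
t1.Δ1 s4=1 s1=0 s0=1 s3=0 s5=1 clk=0 s2=0
t2.Δ0 s4=1 s1=0 s0=1 s3=0 s5=1 clk=0 s2=0
t2.Δ1 s4=1 s1=0 s0=1 s3=0 s5=1 clk=1 s2=0

5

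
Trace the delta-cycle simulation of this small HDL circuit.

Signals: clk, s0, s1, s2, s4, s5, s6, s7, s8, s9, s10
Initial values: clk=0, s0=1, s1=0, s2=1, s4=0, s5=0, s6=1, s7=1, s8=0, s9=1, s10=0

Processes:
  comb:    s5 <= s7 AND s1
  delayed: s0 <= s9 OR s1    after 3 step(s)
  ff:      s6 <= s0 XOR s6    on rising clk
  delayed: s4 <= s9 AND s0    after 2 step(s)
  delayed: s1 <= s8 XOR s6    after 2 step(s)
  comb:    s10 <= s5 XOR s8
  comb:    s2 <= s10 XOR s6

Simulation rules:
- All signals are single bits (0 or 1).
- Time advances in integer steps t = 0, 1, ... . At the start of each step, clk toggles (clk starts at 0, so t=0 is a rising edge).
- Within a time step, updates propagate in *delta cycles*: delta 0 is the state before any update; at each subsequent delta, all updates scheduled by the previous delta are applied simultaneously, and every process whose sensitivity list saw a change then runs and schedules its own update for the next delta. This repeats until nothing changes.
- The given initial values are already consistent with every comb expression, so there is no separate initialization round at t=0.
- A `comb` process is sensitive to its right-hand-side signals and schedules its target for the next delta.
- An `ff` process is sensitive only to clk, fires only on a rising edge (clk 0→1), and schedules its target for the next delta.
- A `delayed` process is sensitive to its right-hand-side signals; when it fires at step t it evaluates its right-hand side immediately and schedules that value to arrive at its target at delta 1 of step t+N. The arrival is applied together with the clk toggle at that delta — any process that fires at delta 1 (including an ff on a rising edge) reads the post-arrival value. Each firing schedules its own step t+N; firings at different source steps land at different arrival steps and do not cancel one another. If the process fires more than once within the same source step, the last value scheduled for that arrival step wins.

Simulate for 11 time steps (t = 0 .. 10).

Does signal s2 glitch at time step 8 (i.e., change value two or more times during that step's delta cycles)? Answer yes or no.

t0.Δ0 s10=0 s2=1 s4=0 s9=1 s8=0 s5=0 clk=0 s0=1 s7=1 s1=0 s6=1
t0.Δ1 s10=0 s2=1 s4=0 s9=1 s8=0 s5=0 clk=1 s0=1 s7=1 s1=0 s6=1
t0.Δ2 s10=0 s2=1 s4=0 s9=1 s8=0 s5=0 clk=1 s0=1 s7=1 s1=0 s6=0
t0.Δ3 s10=0 s2=0 s4=0 s9=1 s8=0 s5=0 clk=1 s0=1 s7=1 s1=0 s6=0
t1.Δ0 s10=0 s2=0 s4=0 s9=1 s8=0 s5=0 clk=1 s0=1 s7=1 s1=0 s6=0
t1.Δ1 s10=0 s2=0 s4=0 s9=1 s8=0 s5=0 clk=0 s0=1 s7=1 s1=0 s6=0
t2.Δ0 s10=0 s2=0 s4=0 s9=1 s8=0 s5=0 clk=0 s0=1 s7=1 s1=0 s6=0
t2.Δ1 s10=0 s2=0 s4=0 s9=1 s8=0 s5=0 clk=1 s0=1 s7=1 s1=0 s6=0
t2.Δ2 s10=0 s2=0 s4=0 s9=1 s8=0 s5=0 clk=1 s0=1 s7=1 s1=0 s6=1
t2.Δ3 s10=0 s2=1 s4=0 s9=1 s8=0 s5=0 clk=1 s0=1 s7=1 s1=0 s6=1
t3.Δ0 s10=0 s2=1 s4=0 s9=1 s8=0 s5=0 clk=1 s0=1 s7=1 s1=0 s6=1
t3.Δ1 s10=0 s2=1 s4=0 s9=1 s8=0 s5=0 clk=0 s0=1 s7=1 s1=0 s6=1
t4.Δ0 s10=0 s2=1 s4=0 s9=1 s8=0 s5=0 clk=0 s0=1 s7=1 s1=0 s6=1
t4.Δ1 s10=0 s2=1 s4=0 s9=1 s8=0 s5=0 clk=1 s0=1 s7=1 s1=1 s6=1
t4.Δ2 s10=0 s2=1 s4=0 s9=1 s8=0 s5=1 clk=1 s0=1 s7=1 s1=1 s6=0
t4.Δ3 s10=1 s2=0 s4=0 s9=1 s8=0 s5=1 clk=1 s0=1 s7=1 s1=1 s6=0
t4.Δ4 s10=1 s2=1 s4=0 s9=1 s8=0 s5=1 clk=1 s0=1 s7=1 s1=1 s6=0
t5.Δ0 s10=1 s2=1 s4=0 s9=1 s8=0 s5=1 clk=1 s0=1 s7=1 s1=1 s6=0
t5.Δ1 s10=1 s2=1 s4=0 s9=1 s8=0 s5=1 clk=0 s0=1 s7=1 s1=1 s6=0
t6.Δ0 s10=1 s2=1 s4=0 s9=1 s8=0 s5=1 clk=0 s0=1 s7=1 s1=1 s6=0
t6.Δ1 s10=1 s2=1 s4=0 s9=1 s8=0 s5=1 clk=1 s0=1 s7=1 s1=0 s6=0
t6.Δ2 s10=1 s2=1 s4=0 s9=1 s8=0 s5=0 clk=1 s0=1 s7=1 s1=0 s6=1
t6.Δ3 s10=0 s2=0 s4=0 s9=1 s8=0 s5=0 clk=1 s0=1 s7=1 s1=0 s6=1
t6.Δ4 s10=0 s2=1 s4=0 s9=1 s8=0 s5=0 clk=1 s0=1 s7=1 s1=0 s6=1
t7.Δ0 s10=0 s2=1 s4=0 s9=1 s8=0 s5=0 clk=1 s0=1 s7=1 s1=0 s6=1
t7.Δ1 s10=0 s2=1 s4=0 s9=1 s8=0 s5=0 clk=0 s0=1 s7=1 s1=0 s6=1
t8.Δ0 s10=0 s2=1 s4=0 s9=1 s8=0 s5=0 clk=0 s0=1 s7=1 s1=0 s6=1
t8.Δ1 s10=0 s2=1 s4=0 s9=1 s8=0 s5=0 clk=1 s0=1 s7=1 s1=1 s6=1
t8.Δ2 s10=0 s2=1 s4=0 s9=1 s8=0 s5=1 clk=1 s0=1 s7=1 s1=1 s6=0
t8.Δ3 s10=1 s2=0 s4=0 s9=1 s8=0 s5=1 clk=1 s0=1 s7=1 s1=1 s6=0
t8.Δ4 s10=1 s2=1 s4=0 s9=1 s8=0 s5=1 clk=1 s0=1 s7=1 s1=1 s6=0
t9.Δ0 s10=1 s2=1 s4=0 s9=1 s8=0 s5=1 clk=1 s0=1 s7=1 s1=1 s6=0
t9.Δ1 s10=1 s2=1 s4=0 s9=1 s8=0 s5=1 clk=0 s0=1 s7=1 s1=1 s6=0
t10.Δ0 s10=1 s2=1 s4=0 s9=1 s8=0 s5=1 clk=0 s0=1 s7=1 s1=1 s6=0
t10.Δ1 s10=1 s2=1 s4=0 s9=1 s8=0 s5=1 clk=1 s0=1 s7=1 s1=0 s6=0
t10.Δ2 s10=1 s2=1 s4=0 s9=1 s8=0 s5=0 clk=1 s0=1 s7=1 s1=0 s6=1
t10.Δ3 s10=0 s2=0 s4=0 s9=1 s8=0 s5=0 clk=1 s0=1 s7=1 s1=0 s6=1
t10.Δ4 s10=0 s2=1 s4=0 s9=1 s8=0 s5=0 clk=1 s0=1 s7=1 s1=0 s6=1

yes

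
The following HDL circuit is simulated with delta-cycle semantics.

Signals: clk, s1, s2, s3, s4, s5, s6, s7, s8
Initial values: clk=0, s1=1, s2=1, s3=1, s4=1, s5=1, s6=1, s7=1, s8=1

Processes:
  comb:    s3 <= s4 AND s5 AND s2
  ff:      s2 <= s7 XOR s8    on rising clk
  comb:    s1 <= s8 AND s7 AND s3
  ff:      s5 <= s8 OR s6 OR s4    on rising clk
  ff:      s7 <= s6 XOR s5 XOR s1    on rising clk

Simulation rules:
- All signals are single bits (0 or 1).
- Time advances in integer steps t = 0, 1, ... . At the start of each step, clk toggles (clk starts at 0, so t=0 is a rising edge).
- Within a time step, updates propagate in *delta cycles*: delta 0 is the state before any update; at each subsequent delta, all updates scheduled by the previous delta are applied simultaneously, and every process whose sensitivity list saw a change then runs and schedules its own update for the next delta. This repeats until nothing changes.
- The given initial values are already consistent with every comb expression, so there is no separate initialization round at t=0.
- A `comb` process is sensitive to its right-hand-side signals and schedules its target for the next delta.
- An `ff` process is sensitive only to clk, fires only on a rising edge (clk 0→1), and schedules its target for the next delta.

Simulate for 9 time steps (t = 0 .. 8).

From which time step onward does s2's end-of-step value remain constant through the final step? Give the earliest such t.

t0.Δ0 s2=1 s6=1 s3=1 s4=1 s7=1 s5=1 s1=1 s8=1 clk=0
t0.Δ1 s2=1 s6=1 s3=1 s4=1 s7=1 s5=1 s1=1 s8=1 clk=1
t0.Δ2 s2=0 s6=1 s3=1 s4=1 s7=1 s5=1 s1=1 s8=1 clk=1
t0.Δ3 s2=0 s6=1 s3=0 s4=1 s7=1 s5=1 s1=1 s8=1 clk=1
t0.Δ4 s2=0 s6=1 s3=0 s4=1 s7=1 s5=1 s1=0 s8=1 clk=1
t1.Δ0 s2=0 s6=1 s3=0 s4=1 s7=1 s5=1 s1=0 s8=1 clk=1
t1.Δ1 s2=0 s6=1 s3=0 s4=1 s7=1 s5=1 s1=0 s8=1 clk=0
t2.Δ0 s2=0 s6=1 s3=0 s4=1 s7=1 s5=1 s1=0 s8=1 clk=0
t2.Δ1 s2=0 s6=1 s3=0 s4=1 s7=1 s5=1 s1=0 s8=1 clk=1
t2.Δ2 s2=0 s6=1 s3=0 s4=1 s7=0 s5=1 s1=0 s8=1 clk=1
t3.Δ0 s2=0 s6=1 s3=0 s4=1 s7=0 s5=1 s1=0 s8=1 clk=1
t3.Δ1 s2=0 s6=1 s3=0 s4=1 s7=0 s5=1 s1=0 s8=1 clk=0
t4.Δ0 s2=0 s6=1 s3=0 s4=1 s7=0 s5=1 s1=0 s8=1 clk=0
t4.Δ1 s2=0 s6=1 s3=0 s4=1 s7=0 s5=1 s1=0 s8=1 clk=1
t4.Δ2 s2=1 s6=1 s3=0 s4=1 s7=0 s5=1 s1=0 s8=1 clk=1
t4.Δ3 s2=1 s6=1 s3=1 s4=1 s7=0 s5=1 s1=0 s8=1 clk=1
t5.Δ0 s2=1 s6=1 s3=1 s4=1 s7=0 s5=1 s1=0 s8=1 clk=1
t5.Δ1 s2=1 s6=1 s3=1 s4=1 s7=0 s5=1 s1=0 s8=1 clk=0
t6.Δ0 s2=1 s6=1 s3=1 s4=1 s7=0 s5=1 s1=0 s8=1 clk=0
t6.Δ1 s2=1 s6=1 s3=1 s4=1 s7=0 s5=1 s1=0 s8=1 clk=1
t7.Δ0 s2=1 s6=1 s3=1 s4=1 s7=0 s5=1 s1=0 s8=1 clk=1
t7.Δ1 s2=1 s6=1 s3=1 s4=1 s7=0 s5=1 s1=0 s8=1 clk=0
t8.Δ0 s2=1 s6=1 s3=1 s4=1 s7=0 s5=1 s1=0 s8=1 clk=0
t8.Δ1 s2=1 s6=1 s3=1 s4=1 s7=0 s5=1 s1=0 s8=1 clk=1

4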